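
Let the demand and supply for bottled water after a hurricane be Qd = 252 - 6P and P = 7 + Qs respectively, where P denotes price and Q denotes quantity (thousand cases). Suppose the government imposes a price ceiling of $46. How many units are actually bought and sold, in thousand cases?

30

Rearranging supply gives Qs = P - 7. Without the control the market clears where 252 - 6P = P - 7, i.e. P* = 37 and Q* = 30.
The ceiling of 46 is above the equilibrium price 37, so it is not binding; the market clears at P* = 37, Q* = 30.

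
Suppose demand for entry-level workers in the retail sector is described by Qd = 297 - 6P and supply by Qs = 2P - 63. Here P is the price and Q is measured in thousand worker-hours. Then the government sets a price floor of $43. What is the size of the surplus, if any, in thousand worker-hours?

0

Without the control the market clears where 297 - 6P = 2P - 63, i.e. P* = 45 and Q* = 27.
Since 43 is below P* = 45, the floor does not bind and the free-market outcome prevails.
Since the control does not bind, there is no surplus.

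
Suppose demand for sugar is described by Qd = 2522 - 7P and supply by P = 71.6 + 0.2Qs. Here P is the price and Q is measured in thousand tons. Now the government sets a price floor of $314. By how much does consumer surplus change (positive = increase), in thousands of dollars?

-43142

Rearranging supply gives Qs = 5P - 358. In a free market, 2522 - 7P = 5P - 358 gives the equilibrium P* = 240, Q* = 842.
Since 314 > 240, the floor is binding.
At P = 314: Qd = 2522 - 7·314 = 324 and Qs = 5·314 - 358 = 1212.
Consumer surplus without the control is ½ · (2522/7 - 240) · 842 = 354482/7.
With the floor, consumers buy 324 units at 314, so CS = ½ · (2522/7 - 314) · 324 = 52488/7.
Change in consumer surplus = 52488/7 - 354482/7 = -43142.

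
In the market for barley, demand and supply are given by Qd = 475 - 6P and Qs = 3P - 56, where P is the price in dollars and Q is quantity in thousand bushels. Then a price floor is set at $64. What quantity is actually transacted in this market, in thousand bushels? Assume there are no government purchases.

Equilibrium: 475 - 6P = 3P - 56, so 531 = 9P and P* = 59, Q* = 121.
Because the floor (64) lies above the market-clearing price, it is binding.
At P = 64: Qd = 475 - 6·64 = 91 and Qs = 3·64 - 56 = 136.
The quantity actually transacted is the short side, demand: 91.

91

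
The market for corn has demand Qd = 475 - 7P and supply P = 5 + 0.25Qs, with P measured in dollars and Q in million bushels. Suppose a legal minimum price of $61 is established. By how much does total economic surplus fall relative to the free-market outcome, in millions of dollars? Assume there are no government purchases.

2464

Rearranging supply gives Qs = 4P - 20. In a free market, 475 - 7P = 4P - 20 gives the equilibrium P* = 45, Q* = 160.
Since 61 > 45, the floor is binding.
At P = 61: Qd = 475 - 7·61 = 48 and Qs = 4·61 - 20 = 224.
Quantity traded falls to 48. At Q = 48 the demand price is (475 - 48)/7 = 61 and the supply price is (20 + 48)/4 = 17.
Deadweight loss = ½ · (61 - 17) · (160 - 48) = ½ · 44 · 112 = 2464.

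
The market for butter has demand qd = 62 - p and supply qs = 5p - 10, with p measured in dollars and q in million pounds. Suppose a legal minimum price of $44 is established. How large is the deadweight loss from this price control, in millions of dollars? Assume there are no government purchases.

Setting quantity demanded equal to quantity supplied, 62 - p = 5p - 10, gives p* = 12 and q* = 50.
The floor of 44 is above the equilibrium price 12, so it binds.
At p = 44: qd = 62 - 44 = 18 and qs = 5·44 - 10 = 210.
Quantity traded falls to 18. At q = 18 the demand price is 62 - 18 = 44 and the supply price is (10 + 18)/5 = 5.6.
Deadweight loss = ½ · (44 - 5.6) · (50 - 18) = ½ · 38.4 · 32 = 614.4.

614.4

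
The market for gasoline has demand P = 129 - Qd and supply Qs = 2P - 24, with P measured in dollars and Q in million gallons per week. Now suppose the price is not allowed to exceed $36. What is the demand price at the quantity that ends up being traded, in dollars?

Rearranging demand gives Qd = 129 - P. Equilibrium: 129 - P = 2P - 24, so 153 = 3P and P* = 51, Q* = 78.
Because the ceiling (36) lies below the market-clearing price, it is binding.
At P = 36: Qd = 129 - 36 = 93 and Qs = 2·36 - 24 = 48.
Only 48 units reach the market. On the demand curve, the marginal buyer's willingness to pay at Q = 48 is (129 - 48) = 81.

81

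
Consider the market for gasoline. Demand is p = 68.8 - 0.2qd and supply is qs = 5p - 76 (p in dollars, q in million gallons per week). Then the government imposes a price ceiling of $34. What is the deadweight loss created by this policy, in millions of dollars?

320

Rearranging demand gives qd = 344 - 5p. Setting quantity demanded equal to quantity supplied, 344 - 5p = 5p - 76, gives p* = 42 and q* = 134.
Since 34 < 42, the ceiling is binding.
At p = 34: qd = 344 - 5·34 = 174 and qs = 5·34 - 76 = 94.
Quantity traded falls to 94. At q = 94 the demand price is (344 - 94)/5 = 50 and the supply price is (76 + 94)/5 = 34.
Deadweight loss = ½ · (50 - 34) · (134 - 94) = ½ · 16 · 40 = 320.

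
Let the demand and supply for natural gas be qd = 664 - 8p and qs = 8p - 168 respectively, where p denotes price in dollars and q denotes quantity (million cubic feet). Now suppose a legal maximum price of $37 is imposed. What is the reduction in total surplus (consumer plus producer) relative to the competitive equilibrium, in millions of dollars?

1800

Without the control the market clears where 664 - 8p = 8p - 168, i.e. p* = 52 and q* = 248.
The ceiling of 37 is below the equilibrium price 52, so it binds.
At p = 37: qd = 664 - 8·37 = 368 and qs = 8·37 - 168 = 128.
Quantity traded falls to 128. At q = 128 the demand price is (664 - 128)/8 = 67 and the supply price is (168 + 128)/8 = 37.
Deadweight loss = ½ · (67 - 37) · (248 - 128) = ½ · 30 · 120 = 1800.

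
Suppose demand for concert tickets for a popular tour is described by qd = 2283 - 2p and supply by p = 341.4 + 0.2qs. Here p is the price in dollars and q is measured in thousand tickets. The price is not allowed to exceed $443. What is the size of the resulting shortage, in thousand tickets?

Rearranging supply gives qs = 5p - 1707. Setting quantity demanded equal to quantity supplied, 2283 - 2p = 5p - 1707, gives p* = 570 and q* = 1143.
Because the ceiling (443) lies below the market-clearing price, it is binding.
At p = 443: qd = 2283 - 2·443 = 1397 and qs = 5·443 - 1707 = 508.
Shortage = qd - qs = 1397 - 508 = 889.

889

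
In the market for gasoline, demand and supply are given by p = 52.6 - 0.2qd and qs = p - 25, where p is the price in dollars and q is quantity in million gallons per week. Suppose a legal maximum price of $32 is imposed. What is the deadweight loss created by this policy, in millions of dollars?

Rearranging demand gives qd = 263 - 5p. Setting quantity demanded equal to quantity supplied, 263 - 5p = p - 25, gives p* = 48 and q* = 23.
Since 32 < 48, the ceiling is binding.
At p = 32: qd = 263 - 5·32 = 103 and qs = 32 - 25 = 7.
Quantity traded falls to 7. At q = 7 the demand price is (263 - 7)/5 = 51.2 and the supply price is 25 + 7 = 32.
Deadweight loss = ½ · (51.2 - 32) · (23 - 7) = ½ · 19.2 · 16 = 153.6.

153.6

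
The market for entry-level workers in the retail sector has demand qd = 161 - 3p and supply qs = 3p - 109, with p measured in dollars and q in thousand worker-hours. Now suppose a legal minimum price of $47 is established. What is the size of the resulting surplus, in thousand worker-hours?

12

In a free market, 161 - 3p = 3p - 109 gives the equilibrium p* = 45, q* = 26.
Since 47 > 45, the floor is binding.
At p = 47: qd = 161 - 3·47 = 20 and qs = 3·47 - 109 = 32.
Surplus = qs - qd = 32 - 20 = 12.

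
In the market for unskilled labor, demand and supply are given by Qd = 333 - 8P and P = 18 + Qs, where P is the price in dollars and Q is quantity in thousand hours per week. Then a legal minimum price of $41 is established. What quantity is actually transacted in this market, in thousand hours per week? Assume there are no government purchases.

5

Rearranging supply gives Qs = P - 18. In a free market, 333 - 8P = P - 18 gives the equilibrium P* = 39, Q* = 21.
Because the floor (41) lies above the market-clearing price, it is binding.
At P = 41: Qd = 333 - 8·41 = 5 and Qs = 41 - 18 = 23.
The quantity actually transacted is the short side, demand: 5.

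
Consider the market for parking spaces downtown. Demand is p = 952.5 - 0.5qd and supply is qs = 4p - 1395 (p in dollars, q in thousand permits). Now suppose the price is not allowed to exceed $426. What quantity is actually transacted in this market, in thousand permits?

309

Rearranging demand gives qd = 1905 - 2p. Without the control the market clears where 1905 - 2p = 4p - 1395, i.e. p* = 550 and q* = 805.
Because the ceiling (426) lies below the market-clearing price, it is binding.
At p = 426: qd = 1905 - 2·426 = 1053 and qs = 4·426 - 1395 = 309.
The quantity actually transacted is the short side, supply: 309.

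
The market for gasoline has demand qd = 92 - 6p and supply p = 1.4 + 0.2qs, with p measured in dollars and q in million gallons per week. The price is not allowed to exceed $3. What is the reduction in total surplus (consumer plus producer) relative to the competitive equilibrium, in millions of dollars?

165

Rearranging supply gives qs = 5p - 7. In a free market, 92 - 6p = 5p - 7 gives the equilibrium p* = 9, q* = 38.
The ceiling of 3 is below the equilibrium price 9, so it binds.
At p = 3: qd = 92 - 6·3 = 74 and qs = 5·3 - 7 = 8.
Quantity traded falls to 8. At q = 8 the demand price is (92 - 8)/6 = 14 and the supply price is (7 + 8)/5 = 3.
Deadweight loss = ½ · (14 - 3) · (38 - 8) = ½ · 11 · 30 = 165.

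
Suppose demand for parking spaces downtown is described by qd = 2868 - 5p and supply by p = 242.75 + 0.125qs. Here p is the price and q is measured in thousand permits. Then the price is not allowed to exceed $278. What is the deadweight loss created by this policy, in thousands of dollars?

Rearranging supply gives qs = 8p - 1942. Without the control the market clears where 2868 - 5p = 8p - 1942, i.e. p* = 370 and q* = 1018.
Since 278 < 370, the ceiling is binding.
At p = 278: qd = 2868 - 5·278 = 1478 and qs = 8·278 - 1942 = 282.
Quantity traded falls to 282. At q = 282 the demand price is (2868 - 282)/5 = 517.2 and the supply price is (1942 + 282)/8 = 278.
Deadweight loss = ½ · (517.2 - 278) · (1018 - 282) = ½ · 239.2 · 736 = 88025.6.

88025.6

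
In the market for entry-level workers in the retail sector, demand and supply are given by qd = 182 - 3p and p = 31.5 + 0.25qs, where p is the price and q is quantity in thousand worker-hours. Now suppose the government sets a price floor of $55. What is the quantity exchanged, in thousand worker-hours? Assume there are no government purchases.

Rearranging supply gives qs = 4p - 126. Without the control the market clears where 182 - 3p = 4p - 126, i.e. p* = 44 and q* = 50.
The floor of 55 is above the equilibrium price 44, so it binds.
At p = 55: qd = 182 - 3·55 = 17 and qs = 4·55 - 126 = 94.
The quantity actually transacted is the short side, demand: 17.

17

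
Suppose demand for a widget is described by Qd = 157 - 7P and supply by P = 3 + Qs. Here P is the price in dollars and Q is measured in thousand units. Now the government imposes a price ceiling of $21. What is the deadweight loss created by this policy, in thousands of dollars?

Rearranging supply gives Qs = P - 3. Equilibrium: 157 - 7P = P - 3, so 160 = 8P and P* = 20, Q* = 17.
Since 21 is above P* = 20, the ceiling does not bind and the free-market outcome prevails.
Since the control does not bind, no trades are prevented and deadweight loss is zero.

0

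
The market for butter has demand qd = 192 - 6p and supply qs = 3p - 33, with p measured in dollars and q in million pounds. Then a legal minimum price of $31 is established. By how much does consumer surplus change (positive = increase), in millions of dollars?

-144

Without the control the market clears where 192 - 6p = 3p - 33, i.e. p* = 25 and q* = 42.
The floor of 31 is above the equilibrium price 25, so it binds.
At p = 31: qd = 192 - 6·31 = 6 and qs = 3·31 - 33 = 60.
Consumer surplus without the control is ½ · (32 - 25) · 42 = 147.
With the floor, consumers buy 6 units at 31, so CS = ½ · (32 - 31) · 6 = 3.
Change in consumer surplus = 3 - 147 = -144.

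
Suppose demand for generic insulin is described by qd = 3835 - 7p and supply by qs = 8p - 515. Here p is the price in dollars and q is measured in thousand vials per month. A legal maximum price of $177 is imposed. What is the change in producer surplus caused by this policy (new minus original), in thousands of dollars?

-152889

Setting quantity demanded equal to quantity supplied, 3835 - 7p = 8p - 515, gives p* = 290 and q* = 1805.
Since 177 < 290, the ceiling is binding.
At p = 177: qd = 3835 - 7·177 = 2596 and qs = 8·177 - 515 = 901.
Producer surplus without the control is ½ · (290 - 64.375) · 1805 = 203626.5625.
With the ceiling, producers sell 901 units at 177, so PS = ½ · (177 - 64.375) · 901 = 50737.5625.
Change in producer surplus = 50737.5625 - 203626.5625 = -152889.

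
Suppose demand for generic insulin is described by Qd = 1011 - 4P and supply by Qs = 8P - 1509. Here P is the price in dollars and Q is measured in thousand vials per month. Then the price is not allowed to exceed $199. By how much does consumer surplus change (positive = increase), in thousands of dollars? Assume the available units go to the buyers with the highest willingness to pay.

Without the control the market clears where 1011 - 4P = 8P - 1509, i.e. P* = 210 and Q* = 171.
Since 199 < 210, the ceiling is binding.
At P = 199: Qd = 1011 - 4·199 = 215 and Qs = 8·199 - 1509 = 83.
Consumer surplus without the control is ½ · (252.75 - 210) · 171 = 3655.125.
With the ceiling, 83 units are sold at 199 (assume they go to the highest-value buyers). The demand price at Q = 83 is 232, so CS = ½ · [(252.75 - 199) + (232 - 199)] · 83 = 3600.125.
Change in consumer surplus = 3600.125 - 3655.125 = -55.

-55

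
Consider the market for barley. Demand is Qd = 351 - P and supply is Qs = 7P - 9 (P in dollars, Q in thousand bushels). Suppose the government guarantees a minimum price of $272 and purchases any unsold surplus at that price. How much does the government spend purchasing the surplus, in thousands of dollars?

Equilibrium: 351 - P = 7P - 9, so 360 = 8P and P* = 45, Q* = 306.
Because the floor (272) lies above the market-clearing price, it is binding.
At P = 272: Qd = 351 - 272 = 79 and Qs = 7·272 - 9 = 1895.
Surplus = Qs - Qd = 1816.
Government expenditure = surplus × support price = 1816 × 272 = 493952.

493952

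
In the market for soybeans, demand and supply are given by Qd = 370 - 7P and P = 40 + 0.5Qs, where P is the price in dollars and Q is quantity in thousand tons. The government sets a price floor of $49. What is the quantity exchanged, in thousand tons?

Rearranging supply gives Qs = 2P - 80. Setting quantity demanded equal to quantity supplied, 370 - 7P = 2P - 80, gives P* = 50 and Q* = 20.
Since 49 is below P* = 50, the floor does not bind and the free-market outcome prevails.

20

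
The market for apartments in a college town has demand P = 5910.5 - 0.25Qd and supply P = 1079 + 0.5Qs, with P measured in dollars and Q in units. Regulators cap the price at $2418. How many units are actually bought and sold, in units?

2678

Rearranging demand gives Qd = 23642 - 4P; rearranging supply gives Qs = 2P - 2158. Without the control the market clears where 23642 - 4P = 2P - 2158, i.e. P* = 4300 and Q* = 6442.
The ceiling of 2418 is below the equilibrium price 4300, so it binds.
At P = 2418: Qd = 23642 - 4·2418 = 13970 and Qs = 2·2418 - 2158 = 2678.
The quantity actually transacted is the short side, supply: 2678.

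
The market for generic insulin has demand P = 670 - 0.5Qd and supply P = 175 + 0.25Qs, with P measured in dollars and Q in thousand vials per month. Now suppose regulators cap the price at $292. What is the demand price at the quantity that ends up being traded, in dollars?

Rearranging demand gives Qd = 1340 - 2P; rearranging supply gives Qs = 4P - 700. Without the control the market clears where 1340 - 2P = 4P - 700, i.e. P* = 340 and Q* = 660.
Because the ceiling (292) lies below the market-clearing price, it is binding.
At P = 292: Qd = 1340 - 2·292 = 756 and Qs = 4·292 - 700 = 468.
Only 468 units reach the market. On the demand curve, the marginal buyer's willingness to pay at Q = 468 is (1340 - 468)/2 = 436.

436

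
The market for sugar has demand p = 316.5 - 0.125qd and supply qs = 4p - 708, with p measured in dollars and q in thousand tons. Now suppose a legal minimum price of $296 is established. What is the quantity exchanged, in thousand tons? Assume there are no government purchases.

164

Rearranging demand gives qd = 2532 - 8p. Setting quantity demanded equal to quantity supplied, 2532 - 8p = 4p - 708, gives p* = 270 and q* = 372.
The floor of 296 is above the equilibrium price 270, so it binds.
At p = 296: qd = 2532 - 8·296 = 164 and qs = 4·296 - 708 = 476.
The quantity actually transacted is the short side, demand: 164.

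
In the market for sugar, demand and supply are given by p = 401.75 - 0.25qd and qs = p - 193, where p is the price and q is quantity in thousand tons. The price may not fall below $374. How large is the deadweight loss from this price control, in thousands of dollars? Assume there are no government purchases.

1960

Rearranging demand gives qd = 1607 - 4p. Setting quantity demanded equal to quantity supplied, 1607 - 4p = p - 193, gives p* = 360 and q* = 167.
Since 374 > 360, the floor is binding.
At p = 374: qd = 1607 - 4·374 = 111 and qs = 374 - 193 = 181.
Quantity traded falls to 111. At q = 111 the demand price is (1607 - 111)/4 = 374 and the supply price is 193 + 111 = 304.
Deadweight loss = ½ · (374 - 304) · (167 - 111) = ½ · 70 · 56 = 1960.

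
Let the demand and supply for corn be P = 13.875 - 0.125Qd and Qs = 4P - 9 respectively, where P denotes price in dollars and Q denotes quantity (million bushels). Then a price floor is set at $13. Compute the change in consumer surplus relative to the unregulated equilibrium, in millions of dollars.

-57

Rearranging demand gives Qd = 111 - 8P. In a free market, 111 - 8P = 4P - 9 gives the equilibrium P* = 10, Q* = 31.
Because the floor (13) lies above the market-clearing price, it is binding.
At P = 13: Qd = 111 - 8·13 = 7 and Qs = 4·13 - 9 = 43.
Consumer surplus without the control is ½ · (13.875 - 10) · 31 = 60.0625.
With the floor, consumers buy 7 units at 13, so CS = ½ · (13.875 - 13) · 7 = 3.0625.
Change in consumer surplus = 3.0625 - 60.0625 = -57.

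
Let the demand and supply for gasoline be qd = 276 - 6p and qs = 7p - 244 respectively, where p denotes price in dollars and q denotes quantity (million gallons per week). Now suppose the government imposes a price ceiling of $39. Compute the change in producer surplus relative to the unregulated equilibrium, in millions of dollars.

-32.5

Without the control the market clears where 276 - 6p = 7p - 244, i.e. p* = 40 and q* = 36.
Because the ceiling (39) lies below the market-clearing price, it is binding.
At p = 39: qd = 276 - 6·39 = 42 and qs = 7·39 - 244 = 29.
Producer surplus without the control is ½ · (40 - 244/7) · 36 = 648/7.
With the ceiling, producers sell 29 units at 39, so PS = ½ · (39 - 244/7) · 29 = 841/14.
Change in producer surplus = 841/14 - 648/7 = -32.5.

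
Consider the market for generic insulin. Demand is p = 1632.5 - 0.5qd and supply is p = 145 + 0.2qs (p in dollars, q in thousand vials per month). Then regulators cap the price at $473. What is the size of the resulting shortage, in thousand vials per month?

Rearranging demand gives qd = 3265 - 2p; rearranging supply gives qs = 5p - 725. In a free market, 3265 - 2p = 5p - 725 gives the equilibrium p* = 570, q* = 2125.
Since 473 < 570, the ceiling is binding.
At p = 473: qd = 3265 - 2·473 = 2319 and qs = 5·473 - 725 = 1640.
Shortage = qd - qs = 2319 - 1640 = 679.

679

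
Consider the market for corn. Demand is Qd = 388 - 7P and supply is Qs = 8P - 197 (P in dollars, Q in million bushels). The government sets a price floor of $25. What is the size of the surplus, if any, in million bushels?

0

Without the control the market clears where 388 - 7P = 8P - 197, i.e. P* = 39 and Q* = 115.
Since 25 is below P* = 39, the floor does not bind and the free-market outcome prevails.
Since the control does not bind, there is no surplus.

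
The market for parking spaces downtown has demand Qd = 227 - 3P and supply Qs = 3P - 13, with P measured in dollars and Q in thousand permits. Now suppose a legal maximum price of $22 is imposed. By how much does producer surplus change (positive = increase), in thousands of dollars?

-1440

Setting quantity demanded equal to quantity supplied, 227 - 3P = 3P - 13, gives P* = 40 and Q* = 107.
Since 22 < 40, the ceiling is binding.
At P = 22: Qd = 227 - 3·22 = 161 and Qs = 3·22 - 13 = 53.
Producer surplus without the control is ½ · (40 - 13/3) · 107 = 11449/6.
With the ceiling, producers sell 53 units at 22, so PS = ½ · (22 - 13/3) · 53 = 2809/6.
Change in producer surplus = 2809/6 - 11449/6 = -1440.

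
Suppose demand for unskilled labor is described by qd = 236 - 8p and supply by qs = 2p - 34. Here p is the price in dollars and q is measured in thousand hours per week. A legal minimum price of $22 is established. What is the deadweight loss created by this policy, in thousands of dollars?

Setting quantity demanded equal to quantity supplied, 236 - 8p = 2p - 34, gives p* = 27 and q* = 20.
The floor of 22 is below the equilibrium price 27, so it is not binding; the market clears at p* = 27, q* = 20.
Since the control does not bind, no trades are prevented and deadweight loss is zero.

0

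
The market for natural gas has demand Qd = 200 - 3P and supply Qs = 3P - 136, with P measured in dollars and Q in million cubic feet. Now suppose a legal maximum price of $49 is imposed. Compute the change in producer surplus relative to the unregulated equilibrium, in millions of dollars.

In a free market, 200 - 3P = 3P - 136 gives the equilibrium P* = 56, Q* = 32.
The ceiling of 49 is below the equilibrium price 56, so it binds.
At P = 49: Qd = 200 - 3·49 = 53 and Qs = 3·49 - 136 = 11.
Producer surplus without the control is ½ · (56 - 136/3) · 32 = 512/3.
With the ceiling, producers sell 11 units at 49, so PS = ½ · (49 - 136/3) · 11 = 121/6.
Change in producer surplus = 121/6 - 512/3 = -150.5.

-150.5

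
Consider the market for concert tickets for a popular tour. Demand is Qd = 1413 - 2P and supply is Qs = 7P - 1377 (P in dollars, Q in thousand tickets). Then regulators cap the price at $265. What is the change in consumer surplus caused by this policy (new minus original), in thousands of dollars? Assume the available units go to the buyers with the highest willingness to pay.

-3296.25

Equilibrium: 1413 - 2P = 7P - 1377, so 2790 = 9P and P* = 310, Q* = 793.
The ceiling of 265 is below the equilibrium price 310, so it binds.
At P = 265: Qd = 1413 - 2·265 = 883 and Qs = 7·265 - 1377 = 478.
Consumer surplus without the control is ½ · (706.5 - 310) · 793 = 157212.25.
With the ceiling, 478 units are sold at 265 (assume they go to the highest-value buyers). The demand price at Q = 478 is 467.5, so CS = ½ · [(706.5 - 265) + (467.5 - 265)] · 478 = 153916.
Change in consumer surplus = 153916 - 157212.25 = -3296.25.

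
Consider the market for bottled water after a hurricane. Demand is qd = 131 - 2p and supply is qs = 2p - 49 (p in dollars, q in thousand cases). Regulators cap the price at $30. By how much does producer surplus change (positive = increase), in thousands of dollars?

-390

Equilibrium: 131 - 2p = 2p - 49, so 180 = 4p and p* = 45, q* = 41.
Since 30 < 45, the ceiling is binding.
At p = 30: qd = 131 - 2·30 = 71 and qs = 2·30 - 49 = 11.
Producer surplus without the control is ½ · (45 - 24.5) · 41 = 420.25.
With the ceiling, producers sell 11 units at 30, so PS = ½ · (30 - 24.5) · 11 = 30.25.
Change in producer surplus = 30.25 - 420.25 = -390.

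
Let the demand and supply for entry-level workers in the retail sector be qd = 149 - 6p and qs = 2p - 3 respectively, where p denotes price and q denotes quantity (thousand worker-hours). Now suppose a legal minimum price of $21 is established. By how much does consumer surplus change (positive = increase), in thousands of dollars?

-58

Without the control the market clears where 149 - 6p = 2p - 3, i.e. p* = 19 and q* = 35.
Since 21 > 19, the floor is binding.
At p = 21: qd = 149 - 6·21 = 23 and qs = 2·21 - 3 = 39.
Consumer surplus without the control is ½ · (149/6 - 19) · 35 = 1225/12.
With the floor, consumers buy 23 units at 21, so CS = ½ · (149/6 - 21) · 23 = 529/12.
Change in consumer surplus = 529/12 - 1225/12 = -58.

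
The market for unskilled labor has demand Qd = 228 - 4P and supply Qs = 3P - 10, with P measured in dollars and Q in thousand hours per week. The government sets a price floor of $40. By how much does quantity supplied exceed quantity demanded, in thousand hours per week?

42

Equilibrium: 228 - 4P = 3P - 10, so 238 = 7P and P* = 34, Q* = 92.
Since 40 > 34, the floor is binding.
At P = 40: Qd = 228 - 4·40 = 68 and Qs = 3·40 - 10 = 110.
Surplus = Qs - Qd = 110 - 68 = 42.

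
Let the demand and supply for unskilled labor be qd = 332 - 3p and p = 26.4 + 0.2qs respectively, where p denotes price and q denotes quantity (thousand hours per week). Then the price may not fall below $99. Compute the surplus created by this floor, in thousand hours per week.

328

Rearranging supply gives qs = 5p - 132. Setting quantity demanded equal to quantity supplied, 332 - 3p = 5p - 132, gives p* = 58 and q* = 158.
Since 99 > 58, the floor is binding.
At p = 99: qd = 332 - 3·99 = 35 and qs = 5·99 - 132 = 363.
Surplus = qs - qd = 363 - 35 = 328.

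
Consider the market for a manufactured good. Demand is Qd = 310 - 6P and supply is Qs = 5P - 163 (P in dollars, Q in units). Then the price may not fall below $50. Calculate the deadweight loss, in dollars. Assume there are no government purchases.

323.4

Setting quantity demanded equal to quantity supplied, 310 - 6P = 5P - 163, gives P* = 43 and Q* = 52.
Since 50 > 43, the floor is binding.
At P = 50: Qd = 310 - 6·50 = 10 and Qs = 5·50 - 163 = 87.
Quantity traded falls to 10. At Q = 10 the demand price is (310 - 10)/6 = 50 and the supply price is (163 + 10)/5 = 34.6.
Deadweight loss = ½ · (50 - 34.6) · (52 - 10) = ½ · 15.4 · 42 = 323.4.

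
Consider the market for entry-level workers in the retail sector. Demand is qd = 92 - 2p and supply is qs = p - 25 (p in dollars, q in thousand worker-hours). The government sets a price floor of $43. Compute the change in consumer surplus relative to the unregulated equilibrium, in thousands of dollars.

-40

Equilibrium: 92 - 2p = p - 25, so 117 = 3p and p* = 39, q* = 14.
Because the floor (43) lies above the market-clearing price, it is binding.
At p = 43: qd = 92 - 2·43 = 6 and qs = 43 - 25 = 18.
Consumer surplus without the control is ½ · (46 - 39) · 14 = 49.
With the floor, consumers buy 6 units at 43, so CS = ½ · (46 - 43) · 6 = 9.
Change in consumer surplus = 9 - 49 = -40.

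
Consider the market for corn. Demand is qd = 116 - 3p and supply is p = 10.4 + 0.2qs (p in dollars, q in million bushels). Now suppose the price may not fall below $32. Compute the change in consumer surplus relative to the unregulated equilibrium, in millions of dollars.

Rearranging supply gives qs = 5p - 52. Without the control the market clears where 116 - 3p = 5p - 52, i.e. p* = 21 and q* = 53.
Because the floor (32) lies above the market-clearing price, it is binding.
At p = 32: qd = 116 - 3·32 = 20 and qs = 5·32 - 52 = 108.
Consumer surplus without the control is ½ · (116/3 - 21) · 53 = 2809/6.
With the floor, consumers buy 20 units at 32, so CS = ½ · (116/3 - 32) · 20 = 200/3.
Change in consumer surplus = 200/3 - 2809/6 = -401.5.

-401.5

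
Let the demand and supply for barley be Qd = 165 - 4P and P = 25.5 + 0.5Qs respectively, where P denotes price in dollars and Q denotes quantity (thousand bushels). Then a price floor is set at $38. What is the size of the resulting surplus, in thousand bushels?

12

Rearranging supply gives Qs = 2P - 51. Without the control the market clears where 165 - 4P = 2P - 51, i.e. P* = 36 and Q* = 21.
Because the floor (38) lies above the market-clearing price, it is binding.
At P = 38: Qd = 165 - 4·38 = 13 and Qs = 2·38 - 51 = 25.
Surplus = Qs - Qd = 25 - 13 = 12.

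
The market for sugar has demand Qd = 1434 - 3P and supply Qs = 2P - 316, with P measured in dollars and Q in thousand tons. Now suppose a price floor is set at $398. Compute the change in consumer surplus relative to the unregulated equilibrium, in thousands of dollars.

Equilibrium: 1434 - 3P = 2P - 316, so 1750 = 5P and P* = 350, Q* = 384.
The floor of 398 is above the equilibrium price 350, so it binds.
At P = 398: Qd = 1434 - 3·398 = 240 and Qs = 2·398 - 316 = 480.
Consumer surplus without the control is ½ · (478 - 350) · 384 = 24576.
With the floor, consumers buy 240 units at 398, so CS = ½ · (478 - 398) · 240 = 9600.
Change in consumer surplus = 9600 - 24576 = -14976.

-14976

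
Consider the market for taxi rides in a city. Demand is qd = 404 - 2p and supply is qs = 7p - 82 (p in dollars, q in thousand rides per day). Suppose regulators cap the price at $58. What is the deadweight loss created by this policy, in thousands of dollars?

In a free market, 404 - 2p = 7p - 82 gives the equilibrium p* = 54, q* = 296.
Since 58 is above p* = 54, the ceiling does not bind and the free-market outcome prevails.
Since the control does not bind, no trades are prevented and deadweight loss is zero.

0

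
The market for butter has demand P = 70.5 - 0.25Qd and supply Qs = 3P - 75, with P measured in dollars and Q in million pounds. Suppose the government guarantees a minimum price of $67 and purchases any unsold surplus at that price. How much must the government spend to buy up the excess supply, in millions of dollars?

Rearranging demand gives Qd = 282 - 4P. Without the control the market clears where 282 - 4P = 3P - 75, i.e. P* = 51 and Q* = 78.
Because the floor (67) lies above the market-clearing price, it is binding.
At P = 67: Qd = 282 - 4·67 = 14 and Qs = 3·67 - 75 = 126.
Surplus = Qs - Qd = 112.
Government expenditure = surplus × support price = 112 × 67 = 7504.

7504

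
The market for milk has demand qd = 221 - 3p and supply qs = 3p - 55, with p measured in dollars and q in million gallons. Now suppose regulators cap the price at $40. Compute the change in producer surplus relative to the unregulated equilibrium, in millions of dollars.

-444

In a free market, 221 - 3p = 3p - 55 gives the equilibrium p* = 46, q* = 83.
Since 40 < 46, the ceiling is binding.
At p = 40: qd = 221 - 3·40 = 101 and qs = 3·40 - 55 = 65.
Producer surplus without the control is ½ · (46 - 55/3) · 83 = 6889/6.
With the ceiling, producers sell 65 units at 40, so PS = ½ · (40 - 55/3) · 65 = 4225/6.
Change in producer surplus = 4225/6 - 6889/6 = -444.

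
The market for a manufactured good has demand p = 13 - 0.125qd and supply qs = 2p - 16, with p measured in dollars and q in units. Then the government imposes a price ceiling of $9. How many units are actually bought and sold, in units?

Rearranging demand gives qd = 104 - 8p. Without the control the market clears where 104 - 8p = 2p - 16, i.e. p* = 12 and q* = 8.
Since 9 < 12, the ceiling is binding.
At p = 9: qd = 104 - 8·9 = 32 and qs = 2·9 - 16 = 2.
The quantity actually transacted is the short side, supply: 2.

2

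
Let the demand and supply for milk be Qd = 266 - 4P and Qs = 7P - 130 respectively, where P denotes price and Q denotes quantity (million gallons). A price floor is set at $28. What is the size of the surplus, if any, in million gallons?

Equilibrium: 266 - 4P = 7P - 130, so 396 = 11P and P* = 36, Q* = 122.
The floor of 28 is below the equilibrium price 36, so it is not binding; the market clears at P* = 36, Q* = 122.
Since the control does not bind, there is no surplus.

0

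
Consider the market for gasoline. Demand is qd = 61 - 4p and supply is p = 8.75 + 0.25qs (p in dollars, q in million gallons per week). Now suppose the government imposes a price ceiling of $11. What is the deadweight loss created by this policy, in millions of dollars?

4

Rearranging supply gives qs = 4p - 35. In a free market, 61 - 4p = 4p - 35 gives the equilibrium p* = 12, q* = 13.
Because the ceiling (11) lies below the market-clearing price, it is binding.
At p = 11: qd = 61 - 4·11 = 17 and qs = 4·11 - 35 = 9.
Quantity traded falls to 9. At q = 9 the demand price is (61 - 9)/4 = 13 and the supply price is (35 + 9)/4 = 11.
Deadweight loss = ½ · (13 - 11) · (13 - 9) = ½ · 2 · 4 = 4.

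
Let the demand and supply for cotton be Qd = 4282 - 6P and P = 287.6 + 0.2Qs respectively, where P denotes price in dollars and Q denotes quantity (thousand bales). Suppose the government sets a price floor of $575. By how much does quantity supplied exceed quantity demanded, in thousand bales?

605

Rearranging supply gives Qs = 5P - 1438. In a free market, 4282 - 6P = 5P - 1438 gives the equilibrium P* = 520, Q* = 1162.
Since 575 > 520, the floor is binding.
At P = 575: Qd = 4282 - 6·575 = 832 and Qs = 5·575 - 1438 = 1437.
Surplus = Qs - Qd = 1437 - 832 = 605.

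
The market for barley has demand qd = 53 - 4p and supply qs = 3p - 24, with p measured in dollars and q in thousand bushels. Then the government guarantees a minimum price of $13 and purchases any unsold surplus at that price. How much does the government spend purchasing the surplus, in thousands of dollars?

Equilibrium: 53 - 4p = 3p - 24, so 77 = 7p and p* = 11, q* = 9.
Because the floor (13) lies above the market-clearing price, it is binding.
At p = 13: qd = 53 - 4·13 = 1 and qs = 3·13 - 24 = 15.
Surplus = qs - qd = 14.
Government expenditure = surplus × support price = 14 × 13 = 182.

182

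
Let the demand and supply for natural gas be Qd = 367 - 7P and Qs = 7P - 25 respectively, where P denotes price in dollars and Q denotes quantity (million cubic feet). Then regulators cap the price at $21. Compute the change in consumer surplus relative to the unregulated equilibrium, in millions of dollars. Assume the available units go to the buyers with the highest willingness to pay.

In a free market, 367 - 7P = 7P - 25 gives the equilibrium P* = 28, Q* = 171.
Because the ceiling (21) lies below the market-clearing price, it is binding.
At P = 21: Qd = 367 - 7·21 = 220 and Qs = 7·21 - 25 = 122.
Consumer surplus without the control is ½ · (367/7 - 28) · 171 = 29241/14.
With the ceiling, 122 units are sold at 21 (assume they go to the highest-value buyers). The demand price at Q = 122 is 35, so CS = ½ · [(367/7 - 21) + (35 - 21)] · 122 = 19398/7.
Change in consumer surplus = 19398/7 - 29241/14 = 682.5.

682.5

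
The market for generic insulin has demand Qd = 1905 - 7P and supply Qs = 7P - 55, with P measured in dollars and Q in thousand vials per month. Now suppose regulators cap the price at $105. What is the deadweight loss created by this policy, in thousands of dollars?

8575

Setting quantity demanded equal to quantity supplied, 1905 - 7P = 7P - 55, gives P* = 140 and Q* = 925.
Because the ceiling (105) lies below the market-clearing price, it is binding.
At P = 105: Qd = 1905 - 7·105 = 1170 and Qs = 7·105 - 55 = 680.
Quantity traded falls to 680. At Q = 680 the demand price is (1905 - 680)/7 = 175 and the supply price is (55 + 680)/7 = 105.
Deadweight loss = ½ · (175 - 105) · (925 - 680) = ½ · 70 · 245 = 8575.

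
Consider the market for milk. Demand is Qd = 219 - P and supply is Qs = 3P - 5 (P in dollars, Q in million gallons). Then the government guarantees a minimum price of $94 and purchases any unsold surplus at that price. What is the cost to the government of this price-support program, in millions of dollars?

Setting quantity demanded equal to quantity supplied, 219 - P = 3P - 5, gives P* = 56 and Q* = 163.
Since 94 > 56, the floor is binding.
At P = 94: Qd = 219 - 94 = 125 and Qs = 3·94 - 5 = 277.
Surplus = Qs - Qd = 152.
Government expenditure = surplus × support price = 152 × 94 = 14288.

14288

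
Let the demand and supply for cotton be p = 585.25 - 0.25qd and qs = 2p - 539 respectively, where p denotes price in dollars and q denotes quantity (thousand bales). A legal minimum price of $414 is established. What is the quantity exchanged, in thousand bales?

421

Rearranging demand gives qd = 2341 - 4p. Setting quantity demanded equal to quantity supplied, 2341 - 4p = 2p - 539, gives p* = 480 and q* = 421.
Since 414 is below p* = 480, the floor does not bind and the free-market outcome prevails.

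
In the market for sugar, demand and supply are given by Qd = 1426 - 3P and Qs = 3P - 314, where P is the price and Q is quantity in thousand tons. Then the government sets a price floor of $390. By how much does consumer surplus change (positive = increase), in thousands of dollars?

Setting quantity demanded equal to quantity supplied, 1426 - 3P = 3P - 314, gives P* = 290 and Q* = 556.
Because the floor (390) lies above the market-clearing price, it is binding.
At P = 390: Qd = 1426 - 3·390 = 256 and Qs = 3·390 - 314 = 856.
Consumer surplus without the control is ½ · (1426/3 - 290) · 556 = 154568/3.
With the floor, consumers buy 256 units at 390, so CS = ½ · (1426/3 - 390) · 256 = 32768/3.
Change in consumer surplus = 32768/3 - 154568/3 = -40600.

-40600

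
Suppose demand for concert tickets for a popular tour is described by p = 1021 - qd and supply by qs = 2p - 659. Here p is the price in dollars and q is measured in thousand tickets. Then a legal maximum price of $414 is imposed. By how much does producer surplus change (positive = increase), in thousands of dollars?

-45990

Rearranging demand gives qd = 1021 - p. Without the control the market clears where 1021 - p = 2p - 659, i.e. p* = 560 and q* = 461.
The ceiling of 414 is below the equilibrium price 560, so it binds.
At p = 414: qd = 1021 - 414 = 607 and qs = 2·414 - 659 = 169.
Producer surplus without the control is ½ · (560 - 329.5) · 461 = 53130.25.
With the ceiling, producers sell 169 units at 414, so PS = ½ · (414 - 329.5) · 169 = 7140.25.
Change in producer surplus = 7140.25 - 53130.25 = -45990.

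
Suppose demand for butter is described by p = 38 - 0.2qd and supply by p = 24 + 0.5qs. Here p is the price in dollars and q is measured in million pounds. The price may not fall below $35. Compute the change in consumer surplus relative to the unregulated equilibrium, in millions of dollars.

Rearranging demand gives qd = 190 - 5p; rearranging supply gives qs = 2p - 48. Without the control the market clears where 190 - 5p = 2p - 48, i.e. p* = 34 and q* = 20.
Since 35 > 34, the floor is binding.
At p = 35: qd = 190 - 5·35 = 15 and qs = 2·35 - 48 = 22.
Consumer surplus without the control is ½ · (38 - 34) · 20 = 40.
With the floor, consumers buy 15 units at 35, so CS = ½ · (38 - 35) · 15 = 22.5.
Change in consumer surplus = 22.5 - 40 = -17.5.

-17.5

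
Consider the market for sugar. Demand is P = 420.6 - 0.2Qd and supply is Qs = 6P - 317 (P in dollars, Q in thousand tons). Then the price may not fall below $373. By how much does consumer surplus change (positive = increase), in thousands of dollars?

-94936.5

Rearranging demand gives Qd = 2103 - 5P. Setting quantity demanded equal to quantity supplied, 2103 - 5P = 6P - 317, gives P* = 220 and Q* = 1003.
Because the floor (373) lies above the market-clearing price, it is binding.
At P = 373: Qd = 2103 - 5·373 = 238 and Qs = 6·373 - 317 = 1921.
Consumer surplus without the control is ½ · (420.6 - 220) · 1003 = 100600.9.
With the floor, consumers buy 238 units at 373, so CS = ½ · (420.6 - 373) · 238 = 5664.4.
Change in consumer surplus = 5664.4 - 100600.9 = -94936.5.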